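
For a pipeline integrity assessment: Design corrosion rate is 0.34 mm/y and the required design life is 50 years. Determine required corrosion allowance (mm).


Corrosion allowance = CR × design life
CA = 0.34 * 50 = 17.0 mm

17.0 mm


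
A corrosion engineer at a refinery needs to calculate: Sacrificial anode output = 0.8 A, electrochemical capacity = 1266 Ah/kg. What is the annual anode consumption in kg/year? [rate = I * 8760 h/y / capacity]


Annual consumption = current * hours per year / capacity
Rate = 0.8 * 8760 / 1266 = 5.5 kg/year

5.5 kg/year


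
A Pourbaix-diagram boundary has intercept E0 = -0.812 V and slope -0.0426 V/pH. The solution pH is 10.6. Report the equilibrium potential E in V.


Apply the Pourbaix line equation: E = E0 + slope*pH
E = -0.812 + (-0.0426)*10.6 = -0.812 + (-0.45156) = -1.26356 V
Rounded to 4 decimal places: E = -1.2636 V

-1.2636 V


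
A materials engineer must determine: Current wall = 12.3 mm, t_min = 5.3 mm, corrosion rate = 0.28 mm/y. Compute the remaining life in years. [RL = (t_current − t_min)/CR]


Apply the remaining-life relation: RL = (t_current − t_min) / CR
RL = (12.3 − 5.3) / 0.28 = 7.0 / 0.28 = 25.0 years

25.0 years


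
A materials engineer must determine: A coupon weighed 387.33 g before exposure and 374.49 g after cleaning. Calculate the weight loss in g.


Weight loss = initial − final
WL = 387.33 − 374.49 = 12.84 g

12.84 g


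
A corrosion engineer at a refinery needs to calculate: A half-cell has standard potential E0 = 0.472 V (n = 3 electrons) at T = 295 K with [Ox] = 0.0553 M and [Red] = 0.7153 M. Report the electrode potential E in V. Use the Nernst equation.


Apply the Nernst equation: E = E0 + (RT/nF)*ln([Ox]/[Red])
Step 1: RT/nF = 8.314*295/(3*96485) = 0.00847327 V
Step 2: [Ox]/[Red] = 0.0553/0.7153 = 0.07731
Step 3: ln(0.07731) = -2.559932
Step 4: correction = 0.00847327 * -2.559932 = -0.022 V
E = 0.472 + -0.022 = 0.45 V

0.45 V


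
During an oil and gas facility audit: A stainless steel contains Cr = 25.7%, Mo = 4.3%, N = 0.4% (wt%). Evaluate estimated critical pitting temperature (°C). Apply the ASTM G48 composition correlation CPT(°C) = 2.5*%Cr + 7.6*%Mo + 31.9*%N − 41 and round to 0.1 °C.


Apply the ASTM G48 empirical CPT estimate: CPT(°C) = 2.5*%Cr + 7.6*%Mo + 31.9*%N − 41
2.5*25.7 = 64.25; 7.6*4.3 = 32.68; 31.9*0.4 = 12.76
CPT = 64.25 + 32.68 + 12.76 − 41 = 68.69 °C
Rounded to 0.1 °C: CPT ≈ 68.7 °C

68.7 °C


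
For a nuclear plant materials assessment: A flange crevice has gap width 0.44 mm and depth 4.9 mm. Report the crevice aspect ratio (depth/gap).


Aspect ratio = depth / gap
Ratio = 4.9 / 0.44 = 11.1

11.1


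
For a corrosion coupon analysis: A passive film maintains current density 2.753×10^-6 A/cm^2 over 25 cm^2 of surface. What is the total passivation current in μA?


I = i_pass * A, then convert A → μA (×10^6)
I = 2.753×10^-6 * 25 * 10^6 = 68.83 μA

68.83 μA


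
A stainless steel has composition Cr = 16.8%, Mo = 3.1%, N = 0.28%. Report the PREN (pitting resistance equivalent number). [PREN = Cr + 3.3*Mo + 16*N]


Apply the PREN formula: PREN = Cr + 3.3*Mo + 16*N
PREN = 16.8 + 3.3*3.1 + 16*0.28
PREN = 16.8 + 10.23 + 4.48 = 31.51

31.51


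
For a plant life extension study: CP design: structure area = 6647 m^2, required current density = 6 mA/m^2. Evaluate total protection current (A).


I = area * current density, then convert mA → A (÷1000)
I = 6647 * 6 / 1000 = 39.88 A

39.88 A


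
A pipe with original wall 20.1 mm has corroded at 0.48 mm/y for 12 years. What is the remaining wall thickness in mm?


Remaining wall = original − CR × time
t = 20.1 − 0.48*12 = 20.1 − 5.76 = 14.34 mm

14.34 mm


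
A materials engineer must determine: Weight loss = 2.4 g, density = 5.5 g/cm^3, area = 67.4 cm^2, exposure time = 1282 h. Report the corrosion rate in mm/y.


Apply the mm/y weight-loss relation: CR = 87600 * W / (D * A * T)
Numerator: 87600 * 2.4 = 210240.0
Denominator: 5.5 * 67.4 * 1282 = 475237.4
CR = 210240.0 / 475237.4 = 0.4424 mm/y

0.4424 mm/y


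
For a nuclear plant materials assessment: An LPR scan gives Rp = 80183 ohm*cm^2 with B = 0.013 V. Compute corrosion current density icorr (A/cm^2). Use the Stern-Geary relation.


Apply the Stern-Geary relation: icorr = B / Rp
icorr = 0.013 / 80183 = 1.621×10^-7 A/cm^2

1.621×10^-7 A/cm^2


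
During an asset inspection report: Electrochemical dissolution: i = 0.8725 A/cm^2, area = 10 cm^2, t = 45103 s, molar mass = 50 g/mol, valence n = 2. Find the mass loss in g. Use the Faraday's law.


Apply Faraday's law: m = i*A*t*M / (n*F)
Total charge passed Q = i*A*t = 0.8725*10*45103 = 393523.675 C
m = Q*M/(n*F) = 393523.675*50/(2*96485) = 101.965 g

101.965 g


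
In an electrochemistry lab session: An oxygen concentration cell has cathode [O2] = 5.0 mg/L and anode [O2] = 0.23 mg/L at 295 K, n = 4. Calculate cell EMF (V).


Apply the Nernst concentration-cell relation: E = (RT/nF)*ln(C_cathode/C_anode)
RT/nF = 8.314*295/(4*96485) = 0.00635495 V
ln(5.0/0.23) = 3.07911
E = 0.00635495 * 3.07911 = 0.01957 V

0.01957 V


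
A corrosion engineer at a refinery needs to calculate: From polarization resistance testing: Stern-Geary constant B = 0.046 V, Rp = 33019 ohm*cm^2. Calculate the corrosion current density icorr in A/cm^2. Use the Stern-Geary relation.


Apply the Stern-Geary relation: icorr = B / Rp
icorr = 0.046 / 33019 = 1.393×10^-6 A/cm^2

1.393×10^-6 A/cm^2


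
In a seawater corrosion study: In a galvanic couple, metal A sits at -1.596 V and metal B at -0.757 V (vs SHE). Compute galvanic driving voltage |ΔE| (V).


Driving voltage is the absolute potential difference.
|ΔE| = |-1.596 − (-0.757)| = 0.839 V

0.839 V


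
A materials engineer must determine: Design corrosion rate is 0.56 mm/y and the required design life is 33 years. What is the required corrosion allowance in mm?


Corrosion allowance = CR × design life
CA = 0.56 * 33 = 18.48 mm

18.48 mm


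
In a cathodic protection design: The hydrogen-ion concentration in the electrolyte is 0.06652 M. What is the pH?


pH = −log10[H+]
pH = −log10(0.06652) = 1.18

1.18


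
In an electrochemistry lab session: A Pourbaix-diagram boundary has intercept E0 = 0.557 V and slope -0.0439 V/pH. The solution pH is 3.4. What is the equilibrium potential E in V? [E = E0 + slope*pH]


Apply the Pourbaix line equation: E = E0 + slope*pH
E = 0.557 + (-0.0439)*3.4 = 0.557 + (-0.14926) = 0.40774 V
Rounded to 3 decimal places: E = 0.408 V

0.408 V


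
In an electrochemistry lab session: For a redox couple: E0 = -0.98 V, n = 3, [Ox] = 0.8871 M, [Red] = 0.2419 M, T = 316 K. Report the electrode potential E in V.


Apply the Nernst equation: E = E0 + (RT/nF)*ln([Ox]/[Red])
Step 1: RT/nF = 8.314*316/(3*96485) = 0.00907645 V
Step 2: [Ox]/[Red] = 0.8871/0.2419 = 3.667218
Step 3: ln(3.667218) = 1.299433
Step 4: correction = 0.00907645 * 1.299433 = 0.012 V
E = -0.98 + 0.012 = -0.968 V

-0.968 V


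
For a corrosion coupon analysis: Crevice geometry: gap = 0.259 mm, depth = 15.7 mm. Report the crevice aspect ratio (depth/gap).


Aspect ratio = depth / gap
Ratio = 15.7 / 0.259 = 60.6

60.6


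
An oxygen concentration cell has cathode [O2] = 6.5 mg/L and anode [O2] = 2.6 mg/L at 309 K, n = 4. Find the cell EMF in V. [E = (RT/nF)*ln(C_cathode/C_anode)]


Apply the Nernst concentration-cell relation: E = (RT/nF)*ln(C_cathode/C_anode)
RT/nF = 8.314*309/(4*96485) = 0.00665654 V
ln(6.5/2.6) = 0.91629
E = 0.00665654 * 0.91629 = 0.0061 V

0.0061 V


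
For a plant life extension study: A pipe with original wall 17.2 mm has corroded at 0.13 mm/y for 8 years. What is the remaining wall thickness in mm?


Remaining wall = original − CR × time
t = 17.2 − 0.13*8 = 17.2 − 1.04 = 16.16 mm

16.16 mm


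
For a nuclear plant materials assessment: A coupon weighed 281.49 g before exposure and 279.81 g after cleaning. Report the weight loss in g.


Weight loss = initial − final
WL = 281.49 − 279.81 = 1.68 g

1.68 g


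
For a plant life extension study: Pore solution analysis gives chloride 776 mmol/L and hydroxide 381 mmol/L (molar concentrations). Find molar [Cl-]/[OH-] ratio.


Threshold parameter = [Cl-] / [OH-] (molar basis; both in mmol/L, so units cancel)
Ratio = 776 / 381 = 2.04

2.04


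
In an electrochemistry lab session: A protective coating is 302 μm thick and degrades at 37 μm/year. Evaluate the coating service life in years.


Service life = thickness / degradation rate
Life = 302 / 37 = 8.2 years

8.2 years


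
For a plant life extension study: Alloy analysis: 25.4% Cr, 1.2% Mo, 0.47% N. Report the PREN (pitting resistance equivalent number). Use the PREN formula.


Apply the PREN formula: PREN = Cr + 3.3*Mo + 16*N
PREN = 25.4 + 3.3*1.2 + 16*0.47
PREN = 25.4 + 3.96 + 7.52 = 36.88

36.88


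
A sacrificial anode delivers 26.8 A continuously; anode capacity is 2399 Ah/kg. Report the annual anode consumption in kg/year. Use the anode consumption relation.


Annual consumption = current * hours per year / capacity
Rate = 26.8 * 8760 / 2399 = 97.9 kg/year

97.9 kg/year


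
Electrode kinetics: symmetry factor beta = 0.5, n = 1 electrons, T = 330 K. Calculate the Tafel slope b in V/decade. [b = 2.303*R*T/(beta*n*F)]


Apply the Tafel slope relation: b = 2.303*R*T/(beta*n*F)
Numerator: 2.303 * 8.314 * 330 = 6318.56
Denominator: 0.5 * 1 * 96485 = 48242.5
b = 6318.56 / 48242.5 = 0.131 V/decade

0.131 V/decade


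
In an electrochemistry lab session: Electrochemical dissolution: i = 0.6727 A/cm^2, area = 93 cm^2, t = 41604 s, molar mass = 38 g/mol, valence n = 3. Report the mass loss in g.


Apply Faraday's law: m = i*A*t*M / (n*F)
Total charge passed Q = i*A*t = 0.6727*93*41604 = 2602792.0044 C
m = Q*M/(n*F) = 2602792.0044*38/(3*96485) = 341.69766 g

341.69766 g


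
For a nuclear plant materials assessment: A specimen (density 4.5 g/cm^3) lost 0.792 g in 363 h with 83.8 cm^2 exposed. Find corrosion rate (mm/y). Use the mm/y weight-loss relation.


Apply the mm/y weight-loss relation: CR = 87600 * W / (D * A * T)
Numerator: 87600 * 0.792 = 69379.2
Denominator: 4.5 * 83.8 * 363 = 136887.3
CR = 69379.2 / 136887.3 = 0.5068 mm/y

0.5068 mm/y


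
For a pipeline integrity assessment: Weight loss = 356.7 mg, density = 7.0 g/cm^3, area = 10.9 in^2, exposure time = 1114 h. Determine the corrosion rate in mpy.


Apply the mpy weight-loss relation: CR = 534 * W / (D * A * T)
Numerator: 534 * 356.7 = 190477.8
Denominator: 7.0 * 10.9 * 1114 = 84998.2
CR = 190477.8 / 84998.2 = 2.24096 mpy

2.24096 mpy


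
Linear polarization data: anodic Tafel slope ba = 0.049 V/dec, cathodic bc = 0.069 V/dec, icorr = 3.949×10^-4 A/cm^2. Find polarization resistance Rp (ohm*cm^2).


Apply the Stern-Geary equation: Rp = ba*bc / (2.303*icorr*(ba+bc))
ba*bc = 0.049*0.069 = 0.003381
ba+bc = 0.118; 2.303*icorr*(ba+bc) = 2.303*3.949×10^-4*0.118 = 1.0731565×10^-4
Rp = 0.003381 / 1.0731565×10^-4 = 31.5 ohm*cm^2

31.5 ohm*cm^2


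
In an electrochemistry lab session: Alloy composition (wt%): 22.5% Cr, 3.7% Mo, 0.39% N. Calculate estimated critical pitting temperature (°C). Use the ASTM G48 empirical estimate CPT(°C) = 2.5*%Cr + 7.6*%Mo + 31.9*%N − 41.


Apply the ASTM G48 empirical CPT estimate: CPT(°C) = 2.5*%Cr + 7.6*%Mo + 31.9*%N − 41
2.5*22.5 = 56.25; 7.6*3.7 = 28.12; 31.9*0.39 = 12.441
CPT = 56.25 + 28.12 + 12.441 − 41 = 55.811 °C
Rounded to 0.1 °C: CPT ≈ 55.8 °C

55.8 °C


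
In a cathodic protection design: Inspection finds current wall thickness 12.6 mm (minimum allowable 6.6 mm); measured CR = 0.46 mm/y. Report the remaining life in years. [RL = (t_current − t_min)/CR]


Apply the remaining-life relation: RL = (t_current − t_min) / CR
RL = (12.6 − 6.6) / 0.46 = 6.0 / 0.46 = 13.0 years

13.0 years


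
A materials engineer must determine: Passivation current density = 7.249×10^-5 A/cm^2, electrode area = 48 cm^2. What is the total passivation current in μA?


I = i_pass * A, then convert A → μA (×10^6)
I = 7.249×10^-5 * 48 * 10^6 = 3479.52 μA

3479.52 μA


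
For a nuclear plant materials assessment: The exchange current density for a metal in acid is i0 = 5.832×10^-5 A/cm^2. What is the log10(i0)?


i0 = 5.832×10^-5 A/cm^2
log10(i0) = -4.234

-4.234


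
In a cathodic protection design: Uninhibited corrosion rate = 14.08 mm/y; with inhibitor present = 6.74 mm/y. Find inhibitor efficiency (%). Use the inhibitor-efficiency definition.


Apply the inhibitor-efficiency definition: IE = (CR_blank − CR_inh)/CR_blank × 100
IE = (14.08 − 6.74) / 14.08 × 100
IE = 7.34 / 14.08 × 100 = 52.1 %

52.1 %


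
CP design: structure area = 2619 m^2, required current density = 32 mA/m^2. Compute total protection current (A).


I = area * current density, then convert mA → A (÷1000)
I = 2619 * 32 / 1000 = 83.81 A

83.81 A


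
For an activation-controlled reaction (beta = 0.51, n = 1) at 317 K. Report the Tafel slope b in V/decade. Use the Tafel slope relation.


Apply the Tafel slope relation: b = 2.303*R*T/(beta*n*F)
Numerator: 2.303 * 8.314 * 317 = 6069.64
Denominator: 0.51 * 1 * 96485 = 49207.35
b = 6069.64 / 49207.35 = 0.123 V/decade

0.123 V/decade


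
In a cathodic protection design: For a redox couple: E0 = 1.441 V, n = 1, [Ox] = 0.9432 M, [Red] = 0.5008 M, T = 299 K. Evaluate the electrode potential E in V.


Apply the Nernst equation: E = E0 + (RT/nF)*ln([Ox]/[Red])
Step 1: RT/nF = 8.314*299/(1*96485) = 0.02576448 V
Step 2: [Ox]/[Red] = 0.9432/0.5008 = 1.883387
Step 3: ln(1.883387) = 0.633072
Step 4: correction = 0.02576448 * 0.633072 = 0.0163 V
E = 1.441 + 0.0163 = 1.4573 V

1.4573 V


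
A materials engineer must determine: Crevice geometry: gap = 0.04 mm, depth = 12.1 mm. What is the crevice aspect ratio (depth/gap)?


Aspect ratio = depth / gap
Ratio = 12.1 / 0.04 = 302.5

302.5


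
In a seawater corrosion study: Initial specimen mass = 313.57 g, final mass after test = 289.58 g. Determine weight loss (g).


Weight loss = initial − final
WL = 313.57 − 289.58 = 23.99 g

23.99 g


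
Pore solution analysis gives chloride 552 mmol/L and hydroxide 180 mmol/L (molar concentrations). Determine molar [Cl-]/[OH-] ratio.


Threshold parameter = [Cl-] / [OH-] (molar basis; both in mmol/L, so units cancel)
Ratio = 552 / 180 = 3.07

3.07


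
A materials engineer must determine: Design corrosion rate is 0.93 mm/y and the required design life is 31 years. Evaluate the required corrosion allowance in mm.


Corrosion allowance = CR × design life
CA = 0.93 * 31 = 28.83 mm

28.83 mm


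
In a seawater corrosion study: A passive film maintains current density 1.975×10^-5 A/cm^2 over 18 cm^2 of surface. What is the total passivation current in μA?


I = i_pass * A, then convert A → μA (×10^6)
I = 1.975×10^-5 * 18 * 10^6 = 355.5 μA

355.5 μA


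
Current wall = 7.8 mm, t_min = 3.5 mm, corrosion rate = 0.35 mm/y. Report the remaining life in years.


Apply the remaining-life relation: RL = (t_current − t_min) / CR
RL = (7.8 − 3.5) / 0.35 = 4.3 / 0.35 = 12.3 years

12.3 years


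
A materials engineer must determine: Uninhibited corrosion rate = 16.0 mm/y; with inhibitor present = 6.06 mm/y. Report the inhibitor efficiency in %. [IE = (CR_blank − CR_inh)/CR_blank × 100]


Apply the inhibitor-efficiency definition: IE = (CR_blank − CR_inh)/CR_blank × 100
IE = (16.0 − 6.06) / 16.0 × 100
IE = 9.94 / 16.0 × 100 = 62.1 %

62.1 %


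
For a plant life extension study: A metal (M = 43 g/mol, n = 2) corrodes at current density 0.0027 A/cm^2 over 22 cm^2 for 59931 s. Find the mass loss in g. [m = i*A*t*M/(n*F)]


Apply Faraday's law: m = i*A*t*M / (n*F)
Total charge passed Q = i*A*t = 0.0027*22*59931 = 3559.9014 C
m = Q*M/(n*F) = 3559.9014*43/(2*96485) = 0.79326 g

0.79326 g


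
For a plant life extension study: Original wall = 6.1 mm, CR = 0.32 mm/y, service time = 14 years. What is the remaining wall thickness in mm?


Remaining wall = original − CR × time
t = 6.1 − 0.32*14 = 6.1 − 4.48 = 1.62 mm

1.62 mm


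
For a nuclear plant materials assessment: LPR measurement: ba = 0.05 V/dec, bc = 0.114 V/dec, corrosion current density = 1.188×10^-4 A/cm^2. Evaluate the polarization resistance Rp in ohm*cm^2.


Apply the Stern-Geary equation: Rp = ba*bc / (2.303*icorr*(ba+bc))
ba*bc = 0.05*0.114 = 0.0057
ba+bc = 0.164; 2.303*icorr*(ba+bc) = 2.303*1.188×10^-4*0.164 = 4.486981×10^-5
Rp = 0.0057 / 4.486981×10^-5 = 127.03 ohm*cm^2

127.03 ohm*cm^2


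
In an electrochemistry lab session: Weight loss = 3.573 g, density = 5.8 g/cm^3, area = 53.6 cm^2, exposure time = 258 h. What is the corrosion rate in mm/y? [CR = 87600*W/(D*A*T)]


Apply the mm/y weight-loss relation: CR = 87600 * W / (D * A * T)
Numerator: 87600 * 3.573 = 312994.8
Denominator: 5.8 * 53.6 * 258 = 80207.04
CR = 312994.8 / 80207.04 = 3.902336 mm/y

3.902336 mm/y


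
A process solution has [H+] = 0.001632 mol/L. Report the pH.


pH = −log10[H+]
pH = −log10(0.001632) = 2.79

2.79


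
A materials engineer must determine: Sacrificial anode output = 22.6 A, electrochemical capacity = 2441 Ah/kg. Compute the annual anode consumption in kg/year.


Annual consumption = current * hours per year / capacity
Rate = 22.6 * 8760 / 2441 = 81.1 kg/year

81.1 kg/year


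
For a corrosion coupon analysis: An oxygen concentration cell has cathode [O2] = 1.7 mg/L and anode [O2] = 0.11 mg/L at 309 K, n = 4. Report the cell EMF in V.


Apply the Nernst concentration-cell relation: E = (RT/nF)*ln(C_cathode/C_anode)
RT/nF = 8.314*309/(4*96485) = 0.00665654 V
ln(1.7/0.11) = 2.7379
E = 0.00665654 * 2.7379 = 0.01822 V

0.01822 V


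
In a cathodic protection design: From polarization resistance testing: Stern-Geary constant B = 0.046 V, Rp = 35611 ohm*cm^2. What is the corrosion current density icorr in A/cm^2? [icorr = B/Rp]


Apply the Stern-Geary relation: icorr = B / Rp
icorr = 0.046 / 35611 = 1.292×10^-6 A/cm^2

1.292×10^-6 A/cm^2


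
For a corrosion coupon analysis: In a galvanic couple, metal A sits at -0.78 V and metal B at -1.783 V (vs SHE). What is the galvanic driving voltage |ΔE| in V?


Driving voltage is the absolute potential difference.
|ΔE| = |-0.78 − (-1.783)| = 1.003 V

1.003 V


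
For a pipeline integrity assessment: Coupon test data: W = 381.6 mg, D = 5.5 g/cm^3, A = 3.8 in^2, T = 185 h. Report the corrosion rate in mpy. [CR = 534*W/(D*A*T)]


Apply the mpy weight-loss relation: CR = 534 * W / (D * A * T)
Numerator: 534 * 381.6 = 203774.4
Denominator: 5.5 * 3.8 * 185 = 3866.5
CR = 203774.4 / 3866.5 = 52.703 mpy

52.703 mpy


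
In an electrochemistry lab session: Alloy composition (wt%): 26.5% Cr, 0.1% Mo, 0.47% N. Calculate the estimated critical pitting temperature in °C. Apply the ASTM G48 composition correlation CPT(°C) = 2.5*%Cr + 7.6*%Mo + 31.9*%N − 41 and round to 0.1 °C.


Apply the ASTM G48 empirical CPT estimate: CPT(°C) = 2.5*%Cr + 7.6*%Mo + 31.9*%N − 41
2.5*26.5 = 66.25; 7.6*0.1 = 0.76; 31.9*0.47 = 14.993
CPT = 66.25 + 0.76 + 14.993 − 41 = 41.003 °C
Rounded to 0.1 °C: CPT ≈ 41.0 °C

41.0 °C


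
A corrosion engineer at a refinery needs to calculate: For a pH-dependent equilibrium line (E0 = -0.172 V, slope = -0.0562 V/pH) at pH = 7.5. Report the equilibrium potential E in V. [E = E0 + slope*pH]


Apply the Pourbaix line equation: E = E0 + slope*pH
E = -0.172 + (-0.0562)*7.5 = -0.172 + (-0.4215) = -0.5935 V
Rounded to 4 decimal places: E = -0.5935 V

-0.5935 V


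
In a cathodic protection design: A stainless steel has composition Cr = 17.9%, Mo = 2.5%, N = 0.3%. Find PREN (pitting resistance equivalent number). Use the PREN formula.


Apply the PREN formula: PREN = Cr + 3.3*Mo + 16*N
PREN = 17.9 + 3.3*2.5 + 16*0.3
PREN = 17.9 + 8.25 + 4.8 = 30.95

30.95


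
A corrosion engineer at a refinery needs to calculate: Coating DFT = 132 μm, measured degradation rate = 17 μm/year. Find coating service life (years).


Service life = thickness / degradation rate
Life = 132 / 17 = 7.8 years

7.8 years


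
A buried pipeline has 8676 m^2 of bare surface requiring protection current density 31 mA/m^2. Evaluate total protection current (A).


I = area * current density, then convert mA → A (÷1000)
I = 8676 * 31 / 1000 = 268.96 A

268.96 A


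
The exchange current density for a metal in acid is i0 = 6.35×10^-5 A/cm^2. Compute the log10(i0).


i0 = 6.35×10^-5 A/cm^2
log10(i0) = -4.197

-4.197


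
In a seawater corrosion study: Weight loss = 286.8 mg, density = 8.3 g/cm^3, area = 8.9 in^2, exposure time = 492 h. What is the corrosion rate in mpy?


Apply the mpy weight-loss relation: CR = 534 * W / (D * A * T)
Numerator: 534 * 286.8 = 153151.2
Denominator: 8.3 * 8.9 * 492 = 36344.04
CR = 153151.2 / 36344.04 = 4.214 mpy

4.214 mpy


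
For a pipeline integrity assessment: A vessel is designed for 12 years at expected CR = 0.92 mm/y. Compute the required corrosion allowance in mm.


Corrosion allowance = CR × design life
CA = 0.92 * 12 = 11.04 mm

11.04 mm


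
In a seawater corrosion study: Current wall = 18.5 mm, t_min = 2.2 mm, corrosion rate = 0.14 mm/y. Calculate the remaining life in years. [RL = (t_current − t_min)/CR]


Apply the remaining-life relation: RL = (t_current − t_min) / CR
RL = (18.5 − 2.2) / 0.14 = 16.3 / 0.14 = 116.4 years

116.4 years


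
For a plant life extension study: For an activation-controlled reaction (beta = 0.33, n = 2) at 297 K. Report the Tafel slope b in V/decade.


Apply the Tafel slope relation: b = 2.303*R*T/(beta*n*F)
Numerator: 2.303 * 8.314 * 297 = 5686.7
Denominator: 0.33 * 2 * 96485 = 63680.1
b = 5686.7 / 63680.1 = 0.089 V/decade

0.089 V/decade


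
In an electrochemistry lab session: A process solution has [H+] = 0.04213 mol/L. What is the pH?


pH = −log10[H+]
pH = −log10(0.04213) = 1.38

1.38


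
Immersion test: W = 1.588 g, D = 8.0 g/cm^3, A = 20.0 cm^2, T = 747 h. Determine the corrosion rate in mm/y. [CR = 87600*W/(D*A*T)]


Apply the mm/y weight-loss relation: CR = 87600 * W / (D * A * T)
Numerator: 87600 * 1.588 = 139108.8
Denominator: 8.0 * 20.0 * 747 = 119520.0
CR = 139108.8 / 119520.0 = 1.1639 mm/y

1.1639 mm/y


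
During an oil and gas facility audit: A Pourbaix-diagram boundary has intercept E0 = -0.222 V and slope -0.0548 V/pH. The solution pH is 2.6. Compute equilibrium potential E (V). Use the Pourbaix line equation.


Apply the Pourbaix line equation: E = E0 + slope*pH
E = -0.222 + (-0.0548)*2.6 = -0.222 + (-0.14248) = -0.36448 V
Rounded to 4 decimal places: E = -0.3645 V

-0.3645 V


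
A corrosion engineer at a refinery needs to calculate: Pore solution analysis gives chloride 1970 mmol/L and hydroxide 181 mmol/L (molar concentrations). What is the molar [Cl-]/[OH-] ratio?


Threshold parameter = [Cl-] / [OH-] (molar basis; both in mmol/L, so units cancel)
Ratio = 1970 / 181 = 10.88

10.88


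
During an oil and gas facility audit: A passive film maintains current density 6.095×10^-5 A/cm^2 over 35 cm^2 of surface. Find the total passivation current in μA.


I = i_pass * A, then convert A → μA (×10^6)
I = 6.095×10^-5 * 35 * 10^6 = 2133.25 μA

2133.25 μA


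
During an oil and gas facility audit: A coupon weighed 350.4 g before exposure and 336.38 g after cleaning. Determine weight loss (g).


Weight loss = initial − final
WL = 350.4 − 336.38 = 14.02 g

14.02 g


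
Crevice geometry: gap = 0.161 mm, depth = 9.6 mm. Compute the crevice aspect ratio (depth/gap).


Aspect ratio = depth / gap
Ratio = 9.6 / 0.161 = 59.6

59.6


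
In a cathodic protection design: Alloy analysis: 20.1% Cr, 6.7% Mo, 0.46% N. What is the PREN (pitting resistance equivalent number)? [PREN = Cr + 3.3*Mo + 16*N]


Apply the PREN formula: PREN = Cr + 3.3*Mo + 16*N
PREN = 20.1 + 3.3*6.7 + 16*0.46
PREN = 20.1 + 22.11 + 7.36 = 49.57

49.57


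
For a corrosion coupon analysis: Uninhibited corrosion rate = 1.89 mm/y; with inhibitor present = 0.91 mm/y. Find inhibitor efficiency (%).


Apply the inhibitor-efficiency definition: IE = (CR_blank − CR_inh)/CR_blank × 100
IE = (1.89 − 0.91) / 1.89 × 100
IE = 0.98 / 1.89 × 100 = 51.9 %

51.9 %


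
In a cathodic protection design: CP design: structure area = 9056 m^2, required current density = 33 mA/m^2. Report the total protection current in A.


I = area * current density, then convert mA → A (÷1000)
I = 9056 * 33 / 1000 = 298.85 A

298.85 A


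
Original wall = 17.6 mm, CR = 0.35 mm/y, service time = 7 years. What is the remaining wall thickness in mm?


Remaining wall = original − CR × time
t = 17.6 − 0.35*7 = 17.6 − 2.45 = 15.15 mm

15.15 mm


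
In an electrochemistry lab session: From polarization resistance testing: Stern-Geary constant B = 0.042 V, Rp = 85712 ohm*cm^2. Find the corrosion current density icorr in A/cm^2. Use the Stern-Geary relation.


Apply the Stern-Geary relation: icorr = B / Rp
icorr = 0.042 / 85712 = 4.9×10^-7 A/cm^2

4.9×10^-7 A/cm^2


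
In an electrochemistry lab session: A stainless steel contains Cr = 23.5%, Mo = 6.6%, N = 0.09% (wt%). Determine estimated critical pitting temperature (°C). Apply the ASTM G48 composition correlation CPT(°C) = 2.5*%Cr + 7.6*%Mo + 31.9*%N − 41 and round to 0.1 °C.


Apply the ASTM G48 empirical CPT estimate: CPT(°C) = 2.5*%Cr + 7.6*%Mo + 31.9*%N − 41
2.5*23.5 = 58.75; 7.6*6.6 = 50.16; 31.9*0.09 = 2.871
CPT = 58.75 + 50.16 + 2.871 − 41 = 70.781 °C
Rounded to 0.1 °C: CPT ≈ 70.8 °C

70.8 °C


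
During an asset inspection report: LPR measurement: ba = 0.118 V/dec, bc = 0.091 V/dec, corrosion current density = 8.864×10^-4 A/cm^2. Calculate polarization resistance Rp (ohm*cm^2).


Apply the Stern-Geary equation: Rp = ba*bc / (2.303*icorr*(ba+bc))
ba*bc = 0.118*0.091 = 0.010738
ba+bc = 0.209; 2.303*icorr*(ba+bc) = 2.303*8.864×10^-4*0.209 = 4.2664825×10^-4
Rp = 0.010738 / 4.2664825×10^-4 = 25.17 ohm*cm^2

25.17 ohm*cm^2


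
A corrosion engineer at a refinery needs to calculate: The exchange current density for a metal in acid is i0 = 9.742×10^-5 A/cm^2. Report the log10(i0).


i0 = 9.742×10^-5 A/cm^2
log10(i0) = -4.011

-4.011


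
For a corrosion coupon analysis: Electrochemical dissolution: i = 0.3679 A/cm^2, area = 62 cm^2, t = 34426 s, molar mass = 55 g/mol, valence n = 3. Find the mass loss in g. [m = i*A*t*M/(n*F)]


Apply Faraday's law: m = i*A*t*M / (n*F)
Total charge passed Q = i*A*t = 0.3679*62*34426 = 785250.1748 C
m = Q*M/(n*F) = 785250.1748*55/(3*96485) = 149.207 g

149.207 g


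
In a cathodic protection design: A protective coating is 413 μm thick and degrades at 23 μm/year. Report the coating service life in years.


Service life = thickness / degradation rate
Life = 413 / 23 = 18.0 years

18.0 years


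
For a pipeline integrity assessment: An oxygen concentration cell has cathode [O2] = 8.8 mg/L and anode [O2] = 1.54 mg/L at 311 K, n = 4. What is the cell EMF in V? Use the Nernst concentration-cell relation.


Apply the Nernst concentration-cell relation: E = (RT/nF)*ln(C_cathode/C_anode)
RT/nF = 8.314*311/(4*96485) = 0.00669963 V
ln(8.8/1.54) = 1.74297
E = 0.00669963 * 1.74297 = 0.01168 V

0.01168 V


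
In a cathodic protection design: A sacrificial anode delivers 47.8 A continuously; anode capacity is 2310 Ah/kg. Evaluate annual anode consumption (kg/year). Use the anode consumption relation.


Annual consumption = current * hours per year / capacity
Rate = 47.8 * 8760 / 2310 = 181.3 kg/year

181.3 kg/year


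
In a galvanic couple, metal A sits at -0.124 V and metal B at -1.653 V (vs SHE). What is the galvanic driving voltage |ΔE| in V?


Driving voltage is the absolute potential difference.
|ΔE| = |-0.124 − (-1.653)| = 1.529 V

1.529 V


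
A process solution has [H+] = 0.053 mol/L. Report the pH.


pH = −log10[H+]
pH = −log10(0.053) = 1.28

1.28


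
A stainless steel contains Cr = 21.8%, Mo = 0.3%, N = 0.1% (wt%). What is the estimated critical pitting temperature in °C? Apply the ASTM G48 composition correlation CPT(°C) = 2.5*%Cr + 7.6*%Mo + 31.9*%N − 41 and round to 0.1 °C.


Apply the ASTM G48 empirical CPT estimate: CPT(°C) = 2.5*%Cr + 7.6*%Mo + 31.9*%N − 41
2.5*21.8 = 54.5; 7.6*0.3 = 2.28; 31.9*0.1 = 3.19
CPT = 54.5 + 2.28 + 3.19 − 41 = 18.97 °C
Rounded to 0.1 °C: CPT ≈ 19.0 °C

19.0 °C


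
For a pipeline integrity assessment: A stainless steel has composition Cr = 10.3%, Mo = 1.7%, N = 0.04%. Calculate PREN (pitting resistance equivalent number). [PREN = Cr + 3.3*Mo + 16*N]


Apply the PREN formula: PREN = Cr + 3.3*Mo + 16*N
PREN = 10.3 + 3.3*1.7 + 16*0.04
PREN = 10.3 + 5.61 + 0.64 = 16.55

16.55


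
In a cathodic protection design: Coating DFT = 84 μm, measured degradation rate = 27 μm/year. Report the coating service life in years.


Service life = thickness / degradation rate
Life = 84 / 27 = 3.1 years

3.1 years


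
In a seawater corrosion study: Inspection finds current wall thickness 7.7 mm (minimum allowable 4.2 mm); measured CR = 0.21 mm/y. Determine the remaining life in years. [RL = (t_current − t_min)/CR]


Apply the remaining-life relation: RL = (t_current − t_min) / CR
RL = (7.7 − 4.2) / 0.21 = 3.5 / 0.21 = 16.7 years

16.7 years


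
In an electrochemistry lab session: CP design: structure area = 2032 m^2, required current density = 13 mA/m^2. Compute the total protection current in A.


I = area * current density, then convert mA → A (÷1000)
I = 2032 * 13 / 1000 = 26.42 A

26.42 A


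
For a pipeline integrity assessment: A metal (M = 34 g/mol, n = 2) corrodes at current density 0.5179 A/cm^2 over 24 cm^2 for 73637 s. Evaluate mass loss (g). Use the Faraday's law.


Apply Faraday's law: m = i*A*t*M / (n*F)
Total charge passed Q = i*A*t = 0.5179*24*73637 = 915278.4552 C
m = Q*M/(n*F) = 915278.4552*34/(2*96485) = 161.26583 g

161.26583 g


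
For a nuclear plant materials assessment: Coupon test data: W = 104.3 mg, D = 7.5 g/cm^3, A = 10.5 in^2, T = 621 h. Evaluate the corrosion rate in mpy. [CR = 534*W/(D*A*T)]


Apply the mpy weight-loss relation: CR = 534 * W / (D * A * T)
Numerator: 534 * 104.3 = 55696.2
Denominator: 7.5 * 10.5 * 621 = 48903.75
CR = 55696.2 / 48903.75 = 1.1389 mpy

1.1389 mpy


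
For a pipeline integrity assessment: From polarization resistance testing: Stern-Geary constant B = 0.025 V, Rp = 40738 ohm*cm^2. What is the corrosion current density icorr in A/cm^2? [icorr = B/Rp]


Apply the Stern-Geary relation: icorr = B / Rp
icorr = 0.025 / 40738 = 6.137×10^-7 A/cm^2

6.137×10^-7 A/cm^2


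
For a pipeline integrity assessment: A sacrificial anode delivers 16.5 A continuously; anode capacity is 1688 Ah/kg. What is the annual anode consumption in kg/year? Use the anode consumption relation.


Annual consumption = current * hours per year / capacity
Rate = 16.5 * 8760 / 1688 = 85.6 kg/year

85.6 kg/year


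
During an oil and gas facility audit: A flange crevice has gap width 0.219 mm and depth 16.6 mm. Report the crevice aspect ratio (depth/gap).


Aspect ratio = depth / gap
Ratio = 16.6 / 0.219 = 75.8

75.8


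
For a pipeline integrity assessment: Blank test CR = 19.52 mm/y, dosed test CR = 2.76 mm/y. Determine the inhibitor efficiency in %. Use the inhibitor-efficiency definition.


Apply the inhibitor-efficiency definition: IE = (CR_blank − CR_inh)/CR_blank × 100
IE = (19.52 − 2.76) / 19.52 × 100
IE = 16.76 / 19.52 × 100 = 85.9 %

85.9 %


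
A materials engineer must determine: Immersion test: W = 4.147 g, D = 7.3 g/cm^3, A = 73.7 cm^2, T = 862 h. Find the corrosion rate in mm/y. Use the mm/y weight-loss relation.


Apply the mm/y weight-loss relation: CR = 87600 * W / (D * A * T)
Numerator: 87600 * 4.147 = 363277.2
Denominator: 7.3 * 73.7 * 862 = 463764.62
CR = 363277.2 / 463764.62 = 0.78332 mm/y

0.78332 mm/y


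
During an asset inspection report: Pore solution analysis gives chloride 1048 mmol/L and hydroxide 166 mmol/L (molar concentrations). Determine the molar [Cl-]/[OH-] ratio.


Threshold parameter = [Cl-] / [OH-] (molar basis; both in mmol/L, so units cancel)
Ratio = 1048 / 166 = 6.31

6.31


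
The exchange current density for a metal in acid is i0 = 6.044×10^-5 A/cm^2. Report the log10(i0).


i0 = 6.044×10^-5 A/cm^2
log10(i0) = -4.219

-4.219


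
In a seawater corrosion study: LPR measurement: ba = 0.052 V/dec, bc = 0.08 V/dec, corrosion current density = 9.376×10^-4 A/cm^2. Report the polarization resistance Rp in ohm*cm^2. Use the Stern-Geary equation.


Apply the Stern-Geary equation: Rp = ba*bc / (2.303*icorr*(ba+bc))
ba*bc = 0.052*0.08 = 0.00416
ba+bc = 0.132; 2.303*icorr*(ba+bc) = 2.303*9.376×10^-4*0.132 = 2.8502665×10^-4
Rp = 0.00416 / 2.8502665×10^-4 = 14.6 ohm*cm^2

14.6 ohm*cm^2


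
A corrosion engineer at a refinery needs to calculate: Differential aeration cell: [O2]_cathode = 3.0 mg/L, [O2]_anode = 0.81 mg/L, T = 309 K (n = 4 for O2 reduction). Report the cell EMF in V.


Apply the Nernst concentration-cell relation: E = (RT/nF)*ln(C_cathode/C_anode)
RT/nF = 8.314*309/(4*96485) = 0.00665654 V
ln(3.0/0.81) = 1.30933
E = 0.00665654 * 1.30933 = 0.00872 V

0.00872 V


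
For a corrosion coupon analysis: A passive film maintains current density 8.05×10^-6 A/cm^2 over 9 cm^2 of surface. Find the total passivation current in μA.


I = i_pass * A, then convert A → μA (×10^6)
I = 8.05×10^-6 * 9 * 10^6 = 72.45 μA

72.45 μA


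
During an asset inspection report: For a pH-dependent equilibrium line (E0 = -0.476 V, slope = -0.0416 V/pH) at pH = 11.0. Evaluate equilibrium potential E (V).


Apply the Pourbaix line equation: E = E0 + slope*pH
E = -0.476 + (-0.0416)*11.0 = -0.476 + (-0.4576) = -0.9336 V
Rounded to 4 decimal places: E = -0.9336 V

-0.9336 V


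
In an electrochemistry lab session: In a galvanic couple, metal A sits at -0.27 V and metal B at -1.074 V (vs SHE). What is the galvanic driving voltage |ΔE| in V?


Driving voltage is the absolute potential difference.
|ΔE| = |-0.27 − (-1.074)| = 0.804 V

0.804 V


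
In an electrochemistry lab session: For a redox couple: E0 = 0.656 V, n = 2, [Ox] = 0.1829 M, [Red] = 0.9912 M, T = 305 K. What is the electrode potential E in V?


Apply the Nernst equation: E = E0 + (RT/nF)*ln([Ox]/[Red])
Step 1: RT/nF = 8.314*305/(2*96485) = 0.01314075 V
Step 2: [Ox]/[Red] = 0.1829/0.9912 = 0.184524
Step 3: ln(0.184524) = -1.689976
Step 4: correction = 0.01314075 * -1.689976 = -0.022 V
E = 0.656 + -0.022 = 0.634 V

0.634 V


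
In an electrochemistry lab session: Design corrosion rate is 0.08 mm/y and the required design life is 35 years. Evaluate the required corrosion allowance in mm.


Corrosion allowance = CR × design life
CA = 0.08 * 35 = 2.8 mm

2.8 mm


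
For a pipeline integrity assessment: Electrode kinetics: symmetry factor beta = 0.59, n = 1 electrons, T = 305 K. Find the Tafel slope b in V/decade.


Apply the Tafel slope relation: b = 2.303*R*T/(beta*n*F)
Numerator: 2.303 * 8.314 * 305 = 5839.88
Denominator: 0.59 * 1 * 96485 = 56926.15
b = 5839.88 / 56926.15 = 0.1026 V/decade

0.1026 V/decade


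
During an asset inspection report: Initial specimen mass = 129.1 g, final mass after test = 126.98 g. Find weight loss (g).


Weight loss = initial − final
WL = 129.1 − 126.98 = 2.12 g

2.12 g


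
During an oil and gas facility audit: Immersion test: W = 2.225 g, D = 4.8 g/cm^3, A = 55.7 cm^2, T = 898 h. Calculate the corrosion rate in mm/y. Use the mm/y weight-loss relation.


Apply the mm/y weight-loss relation: CR = 87600 * W / (D * A * T)
Numerator: 87600 * 2.225 = 194910.0
Denominator: 4.8 * 55.7 * 898 = 240089.28
CR = 194910.0 / 240089.28 = 0.8118 mm/y

0.8118 mm/y


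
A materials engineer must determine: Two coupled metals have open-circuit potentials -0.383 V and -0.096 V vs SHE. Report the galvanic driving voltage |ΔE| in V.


Driving voltage is the absolute potential difference.
|ΔE| = |-0.383 − (-0.096)| = 0.287 V

0.287 V


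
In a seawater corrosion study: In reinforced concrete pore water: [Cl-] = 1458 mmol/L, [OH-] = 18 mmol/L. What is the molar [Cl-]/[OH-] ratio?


Threshold parameter = [Cl-] / [OH-] (molar basis; both in mmol/L, so units cancel)
Ratio = 1458 / 18 = 81.0

81.0


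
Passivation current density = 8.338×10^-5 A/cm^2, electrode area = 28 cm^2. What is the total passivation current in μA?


I = i_pass * A, then convert A → μA (×10^6)
I = 8.338×10^-5 * 28 * 10^6 = 2334.64 μA

2334.64 μA


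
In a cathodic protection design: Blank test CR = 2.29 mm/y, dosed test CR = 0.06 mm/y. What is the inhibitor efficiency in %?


Apply the inhibitor-efficiency definition: IE = (CR_blank − CR_inh)/CR_blank × 100
IE = (2.29 − 0.06) / 2.29 × 100
IE = 2.23 / 2.29 × 100 = 97.4 %

97.4 %


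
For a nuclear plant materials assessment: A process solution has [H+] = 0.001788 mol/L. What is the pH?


pH = −log10[H+]
pH = −log10(0.001788) = 2.75

2.75


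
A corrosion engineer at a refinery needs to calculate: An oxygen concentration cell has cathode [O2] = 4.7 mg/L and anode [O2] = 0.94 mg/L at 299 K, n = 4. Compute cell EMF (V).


Apply the Nernst concentration-cell relation: E = (RT/nF)*ln(C_cathode/C_anode)
RT/nF = 8.314*299/(4*96485) = 0.00644112 V
ln(4.7/0.94) = 1.60944
E = 0.00644112 * 1.60944 = 0.01037 V

0.01037 V


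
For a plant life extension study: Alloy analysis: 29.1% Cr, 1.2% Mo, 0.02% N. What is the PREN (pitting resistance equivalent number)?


Apply the PREN formula: PREN = Cr + 3.3*Mo + 16*N
PREN = 29.1 + 3.3*1.2 + 16*0.02
PREN = 29.1 + 3.96 + 0.32 = 33.38

33.38


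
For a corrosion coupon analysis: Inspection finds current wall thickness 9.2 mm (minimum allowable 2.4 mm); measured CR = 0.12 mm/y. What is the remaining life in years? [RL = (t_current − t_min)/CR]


Apply the remaining-life relation: RL = (t_current − t_min) / CR
RL = (9.2 − 2.4) / 0.12 = 6.8 / 0.12 = 56.7 years

56.7 years


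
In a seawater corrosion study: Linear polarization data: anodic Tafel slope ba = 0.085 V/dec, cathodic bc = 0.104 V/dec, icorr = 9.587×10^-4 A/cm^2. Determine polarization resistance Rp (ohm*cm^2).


Apply the Stern-Geary equation: Rp = ba*bc / (2.303*icorr*(ba+bc))
ba*bc = 0.085*0.104 = 0.00884
ba+bc = 0.189; 2.303*icorr*(ba+bc) = 2.303*9.587×10^-4*0.189 = 4.1729047×10^-4
Rp = 0.00884 / 4.1729047×10^-4 = 21.18 ohm*cm^2

21.18 ohm*cm^2


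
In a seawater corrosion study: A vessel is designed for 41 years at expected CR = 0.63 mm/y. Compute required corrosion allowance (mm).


Corrosion allowance = CR × design life
CA = 0.63 * 41 = 25.83 mm

25.83 mm


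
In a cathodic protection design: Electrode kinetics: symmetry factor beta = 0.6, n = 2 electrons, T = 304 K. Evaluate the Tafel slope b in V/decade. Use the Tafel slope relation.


Apply the Tafel slope relation: b = 2.303*R*T/(beta*n*F)
Numerator: 2.303 * 8.314 * 304 = 5820.73
Denominator: 0.6 * 2 * 96485 = 115782.0
b = 5820.73 / 115782.0 = 0.0503 V/decade

0.0503 V/decade


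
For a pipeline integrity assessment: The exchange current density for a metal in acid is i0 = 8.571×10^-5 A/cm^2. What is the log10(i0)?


i0 = 8.571×10^-5 A/cm^2
log10(i0) = -4.067

-4.067


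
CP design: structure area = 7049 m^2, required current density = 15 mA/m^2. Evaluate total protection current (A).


I = area * current density, then convert mA → A (÷1000)
I = 7049 * 15 / 1000 = 105.74 A

105.74 A


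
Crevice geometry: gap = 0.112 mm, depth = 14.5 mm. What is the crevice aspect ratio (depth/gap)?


Aspect ratio = depth / gap
Ratio = 14.5 / 0.112 = 129.5

129.5


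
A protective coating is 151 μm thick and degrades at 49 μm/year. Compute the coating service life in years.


Service life = thickness / degradation rate
Life = 151 / 49 = 3.1 years

3.1 years
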